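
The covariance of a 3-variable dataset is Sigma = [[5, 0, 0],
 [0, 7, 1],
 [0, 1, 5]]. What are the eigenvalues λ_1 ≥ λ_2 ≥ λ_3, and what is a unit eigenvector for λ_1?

Step 1 — characteristic polynomial p(λ) = det(λI - Sigma) = λ³ - tr·λ² + c_1·λ - det, where tr = trace, c_1 = sum of the principal 2×2 minors, det = det(Sigma):
  tr = 5 + 7 + 5 = 17,
  c_1 = (5·7 - (0)²) + (5·5 - (0)²) + (7·5 - (1)²) = 35 + 25 + 34 = 94,
  det = 5·(7·5 - (1)²) - (0)·((0)·5 - (1)·(0)) + (0)·((0)·(1) - 7·(0)) = 5·(34) - (0)·(0) + (0)·(0) = 170.
  So p(λ) = λ³ - 17λ² + 94λ - 170.
Step 2 — look for an integer root (rational root theorem: any rational root is an integer divisor of 170). Testing λ = 5:
  p(5) = 125 - 425 + 470 - 170 = 0  ✓
  Dividing out (λ - 5): p(λ) = (λ - 5)(λ² - 12λ + 34).
Step 3 — remaining eigenvalues from the quadratic λ² - 12λ + 34 = 0:
  Δ = 12² - 4·34 = 144 - 136 = 8,  λ = (12 ± √8)/2 = (12 ± 2.8284)/2 ≈ 7.4142 or 4.5858.
  Sorted: λ_1 = 7.4142,  λ_2 = 5,  λ_3 = 4.5858  (check: sum = 17 = tr ✓).

Step 4 — unit eigenvector for λ_1 ≈ 7.4142: v spans the null space of (Sigma - λ_1 I), whose rows are
  r_1 = (-2.4142, 0, 0),  r_2 = (0, -0.4142, 1),  r_3 = (0, 1, -2.4142).
  v is orthogonal to every row, so take v ∝ r_1 × r_2 = ((0)·(1) - (0)·(-0.4142), (0)·(0) - (-2.4142)·(1), (-2.4142)·(-0.4142) - (0)·(0)) ≈ (0, 2.4142, 1).
  Let u = (0, 2.4142, 1).
  ||u|| = √((0)² + (2.4142)² + (1)²) = √(6.8284) ≈ 2.6131,  v_1 = u/||u|| ≈ (0, 0.9239, 0.3827) (||v_1|| = 1).

λ_1 = 7.4142,  λ_2 = 5,  λ_3 = 4.5858;  v_1 ≈ (0, 0.9239, 0.3827)


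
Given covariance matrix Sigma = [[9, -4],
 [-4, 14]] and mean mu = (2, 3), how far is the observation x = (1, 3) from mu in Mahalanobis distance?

Step 1 — centre the observation: (x - mu) = (-1, 0).

Step 2 — invert Sigma. det(Sigma) = 9·14 - (-4)² = 110.
  Sigma^{-1} = (1/det) · [[d, -b], [-b, a]] = [[0.1273, 0.0364],
 [0.0364, 0.0818]].

Step 3 — form the quadratic (x - mu)^T · Sigma^{-1} · (x - mu):
  Sigma^{-1} · (x - mu) = (-0.1273, -0.0364).
  (x - mu)^T · [Sigma^{-1} · (x - mu)] = (-1)·(-0.1273) + (0)·(-0.0364) = 0.1273.

Step 4 — take square root: d = √(0.1273) ≈ 0.3568.

d(x, mu) = √(0.1273) ≈ 0.3568


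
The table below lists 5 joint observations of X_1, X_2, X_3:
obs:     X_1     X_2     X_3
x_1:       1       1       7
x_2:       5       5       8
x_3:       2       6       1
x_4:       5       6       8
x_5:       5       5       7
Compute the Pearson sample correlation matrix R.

Step 1 — column means:
  mean(X_1) = (1 + 5 + 2 + 5 + 5) / 5 = 18/5 = 3.6
  mean(X_2) = (1 + 5 + 6 + 6 + 5) / 5 = 23/5 = 4.6
  mean(X_3) = (7 + 8 + 1 + 8 + 7) / 5 = 31/5 = 6.2

Step 2 — sample variances and covariances s[i,j] = (1/(n-1)) · Σ_k (x_{k,i} - mean_i) · (x_{k,j} - mean_j), with n-1 = 4:
  s[X_1,X_1] = ((-2.6)·(-2.6) + (1.4)·(1.4) + (-1.6)·(-1.6) + (1.4)·(1.4) + (1.4)·(1.4)) / 4 = 15.2/4 = 3.8
  s[X_1,X_2] = ((-2.6)·(-3.6) + (1.4)·(0.4) + (-1.6)·(1.4) + (1.4)·(1.4) + (1.4)·(0.4)) / 4 = 10.2/4 = 2.55
  s[X_1,X_3] = ((-2.6)·(0.8) + (1.4)·(1.8) + (-1.6)·(-5.2) + (1.4)·(1.8) + (1.4)·(0.8)) / 4 = 12.4/4 = 3.1
  s[X_2,X_2] = ((-3.6)·(-3.6) + (0.4)·(0.4) + (1.4)·(1.4) + (1.4)·(1.4) + (0.4)·(0.4)) / 4 = 17.2/4 = 4.3
  s[X_2,X_3] = ((-3.6)·(0.8) + (0.4)·(1.8) + (1.4)·(-5.2) + (1.4)·(1.8) + (0.4)·(0.8)) / 4 = -6.6/4 = -1.65
  s[X_3,X_3] = ((0.8)·(0.8) + (1.8)·(1.8) + (-5.2)·(-5.2) + (1.8)·(1.8) + (0.8)·(0.8)) / 4 = 34.8/4 = 8.7
  Sample standard deviations s_i = √(s[i,i]):
  s(X_1) = √(3.8) = 1.9494
  s(X_2) = √(4.3) = 2.0736
  s(X_3) = √(8.7) = 2.9496

Step 3 — r_{ij} = s_{ij} / (s_i · s_j):
  r[X_1,X_1] = 1 (diagonal).
  r[X_1,X_2] = 2.55 / (1.9494 · 2.0736) = 2.55 / 4.0423 = 0.6308
  r[X_1,X_3] = 3.1 / (1.9494 · 2.9496) = 3.1 / 5.7498 = 0.5392
  r[X_2,X_2] = 1 (diagonal).
  r[X_2,X_3] = -1.65 / (2.0736 · 2.9496) = -1.65 / 6.1164 = -0.2698
  r[X_3,X_3] = 1 (diagonal).

R is symmetric with unit diagonal. Assembling:

R = [[1, 0.6308, 0.5392],
 [0.6308, 1, -0.2698],
 [0.5392, -0.2698, 1]]


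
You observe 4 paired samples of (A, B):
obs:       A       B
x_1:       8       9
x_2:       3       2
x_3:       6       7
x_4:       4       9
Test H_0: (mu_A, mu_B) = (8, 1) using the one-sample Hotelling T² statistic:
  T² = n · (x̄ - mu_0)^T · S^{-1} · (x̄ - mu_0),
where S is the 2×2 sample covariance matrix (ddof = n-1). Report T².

Step 1 — sample mean vector:
  mean(A) = (8 + 3 + 6 + 4) / 4 = 21/4 = 5.25
  mean(B) = (9 + 2 + 7 + 9) / 4 = 27/4 = 6.75
  x̄ = (5.25, 6.75),  deviation x̄ - mu_0 = (5.25, 6.75) - (8, 1) = (-2.75, 5.75).

Step 2 — sample covariance matrix, S[i,j] = (1/(n-1)) · Σ_k (x_{k,i} - mean_i) · (x_{k,j} - mean_j), divisor n-1 = 3:
  S[A,A] = ((2.75)·(2.75) + (-2.25)·(-2.25) + (0.75)·(0.75) + (-1.25)·(-1.25)) / 3 = 14.75/3 = 4.9167
  S[A,B] = ((2.75)·(2.25) + (-2.25)·(-4.75) + (0.75)·(0.25) + (-1.25)·(2.25)) / 3 = 14.25/3 = 4.75
  S[B,B] = ((2.25)·(2.25) + (-4.75)·(-4.75) + (0.25)·(0.25) + (2.25)·(2.25)) / 3 = 32.75/3 = 10.9167
  S = [[4.9167, 4.75],
 [4.75, 10.9167]].

Step 3 — invert S. det(S) = 4.9167·10.9167 - (4.75)² = 31.1111.
  S^{-1} = (1/det) · [[d, -b], [-b, a]] = [[0.3509, -0.1527],
 [-0.1527, 0.158]].

Step 4 — quadratic form (x̄ - mu_0)^T · S^{-1} · (x̄ - mu_0):
  S^{-1} · (x̄ - mu_0) = (-1.8429, 1.3286),
  (x̄ - mu_0)^T · [...] = (-2.75)·(-1.8429) + (5.75)·(1.3286) = 12.7071.

Step 5 — scale by n: T² = 4 · 12.7071 = 50.8286.

T² ≈ 50.8286


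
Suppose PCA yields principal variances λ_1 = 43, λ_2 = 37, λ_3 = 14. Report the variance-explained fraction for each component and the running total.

Step 1 — total variance = trace(Sigma) = Σ λ_i = 43 + 37 + 14 = 94.

Step 2 — fraction explained by component i = λ_i / Σ λ:
  PC1: 43/94 = 0.4574
  PC2: 37/94 = 0.3936
  PC3: 14/94 = 0.1489

Step 3 — cumulative fraction after k components = (λ_1 + ... + λ_k) / Σ λ:
  k = 1: 43/94 = 0.4574
  k = 2: (43 + 37)/94 = 80/94 = 0.8511
  k = 3: (43 + 37 + 14)/94 = 94/94 = 1

Summary (fraction, with percent):

explained: PC1 0.4574 (45.74%), PC2 0.3936 (39.36%), PC3 0.1489 (14.89%);  cumulative: 0.4574, 0.8511, 1


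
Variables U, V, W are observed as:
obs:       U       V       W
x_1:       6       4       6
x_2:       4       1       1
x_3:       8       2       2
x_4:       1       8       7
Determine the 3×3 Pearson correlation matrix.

Step 1 — column means:
  mean(U) = (6 + 4 + 8 + 1) / 4 = 19/4 = 4.75
  mean(V) = (4 + 1 + 2 + 8) / 4 = 15/4 = 3.75
  mean(W) = (6 + 1 + 2 + 7) / 4 = 16/4 = 4

Step 2 — sample variances and covariances s[i,j] = (1/(n-1)) · Σ_k (x_{k,i} - mean_i) · (x_{k,j} - mean_j), with n-1 = 3:
  s[U,U] = ((1.25)·(1.25) + (-0.75)·(-0.75) + (3.25)·(3.25) + (-3.75)·(-3.75)) / 3 = 26.75/3 = 8.9167
  s[U,V] = ((1.25)·(0.25) + (-0.75)·(-2.75) + (3.25)·(-1.75) + (-3.75)·(4.25)) / 3 = -19.25/3 = -6.4167
  s[U,W] = ((1.25)·(2) + (-0.75)·(-3) + (3.25)·(-2) + (-3.75)·(3)) / 3 = -13/3 = -4.3333
  s[V,V] = ((0.25)·(0.25) + (-2.75)·(-2.75) + (-1.75)·(-1.75) + (4.25)·(4.25)) / 3 = 28.75/3 = 9.5833
  s[V,W] = ((0.25)·(2) + (-2.75)·(-3) + (-1.75)·(-2) + (4.25)·(3)) / 3 = 25/3 = 8.3333
  s[W,W] = ((2)·(2) + (-3)·(-3) + (-2)·(-2) + (3)·(3)) / 3 = 26/3 = 8.6667
  Sample standard deviations s_i = √(s[i,i]):
  s(U) = √(8.9167) = 2.9861
  s(V) = √(9.5833) = 3.0957
  s(W) = √(8.6667) = 2.9439

Step 3 — r_{ij} = s_{ij} / (s_i · s_j):
  r[U,U] = 1 (diagonal).
  r[U,V] = -6.4167 / (2.9861 · 3.0957) = -6.4167 / 9.244 = -0.6941
  r[U,W] = -4.3333 / (2.9861 · 2.9439) = -4.3333 / 8.7908 = -0.4929
  r[V,V] = 1 (diagonal).
  r[V,W] = 8.3333 / (3.0957 · 2.9439) = 8.3333 / 9.1135 = 0.9144
  r[W,W] = 1 (diagonal).

R is symmetric with unit diagonal. Assembling:

R = [[1, -0.6941, -0.4929],
 [-0.6941, 1, 0.9144],
 [-0.4929, 0.9144, 1]]


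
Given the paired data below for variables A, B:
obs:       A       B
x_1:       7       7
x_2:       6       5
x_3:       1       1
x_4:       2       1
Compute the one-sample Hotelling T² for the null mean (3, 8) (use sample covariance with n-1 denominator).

Step 1 — sample mean vector:
  mean(A) = (7 + 6 + 1 + 2) / 4 = 16/4 = 4
  mean(B) = (7 + 5 + 1 + 1) / 4 = 14/4 = 3.5
  x̄ = (4, 3.5),  deviation x̄ - mu_0 = (4, 3.5) - (3, 8) = (1, -4.5).

Step 2 — sample covariance matrix, S[i,j] = (1/(n-1)) · Σ_k (x_{k,i} - mean_i) · (x_{k,j} - mean_j), divisor n-1 = 3:
  S[A,A] = ((3)·(3) + (2)·(2) + (-3)·(-3) + (-2)·(-2)) / 3 = 26/3 = 8.6667
  S[A,B] = ((3)·(3.5) + (2)·(1.5) + (-3)·(-2.5) + (-2)·(-2.5)) / 3 = 26/3 = 8.6667
  S[B,B] = ((3.5)·(3.5) + (1.5)·(1.5) + (-2.5)·(-2.5) + (-2.5)·(-2.5)) / 3 = 27/3 = 9
  S = [[8.6667, 8.6667],
 [8.6667, 9]].

Step 3 — invert S. det(S) = 8.6667·9 - (8.6667)² = 2.8889.
  S^{-1} = (1/det) · [[d, -b], [-b, a]] = [[3.1154, -3],
 [-3, 3]].

Step 4 — quadratic form (x̄ - mu_0)^T · S^{-1} · (x̄ - mu_0):
  S^{-1} · (x̄ - mu_0) = (16.6154, -16.5),
  (x̄ - mu_0)^T · [...] = (1)·(16.6154) + (-4.5)·(-16.5) = 90.8654.

Step 5 — scale by n: T² = 4 · 90.8654 = 363.4615.

T² ≈ 363.4615


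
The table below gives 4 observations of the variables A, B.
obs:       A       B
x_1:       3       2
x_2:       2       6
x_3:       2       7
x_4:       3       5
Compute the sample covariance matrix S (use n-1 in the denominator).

Step 1 — column means:
  mean(A) = (3 + 2 + 2 + 3) / 4 = 10/4 = 2.5
  mean(B) = (2 + 6 + 7 + 5) / 4 = 20/4 = 5

Step 2 — sample covariance S[i,j] = (1/(n-1)) · Σ_k (x_{k,i} - mean_i) · (x_{k,j} - mean_j), with n-1 = 3.
  S[A,A] = ((0.5)·(0.5) + (-0.5)·(-0.5) + (-0.5)·(-0.5) + (0.5)·(0.5)) / 3 = 1/3 = 0.3333
  S[A,B] = ((0.5)·(-3) + (-0.5)·(1) + (-0.5)·(2) + (0.5)·(0)) / 3 = -3/3 = -1
  S[B,B] = ((-3)·(-3) + (1)·(1) + (2)·(2) + (0)·(0)) / 3 = 14/3 = 4.6667

S is symmetric (S[j,i] = S[i,j]). Assembling:

S = [[0.3333, -1],
 [-1, 4.6667]]


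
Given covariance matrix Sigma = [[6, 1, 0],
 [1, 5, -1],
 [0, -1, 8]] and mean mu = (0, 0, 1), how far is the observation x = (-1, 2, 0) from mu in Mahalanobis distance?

Step 1 — centre the observation: (x - mu) = (-1, 2, -1).

Step 2 — invert Sigma (cofactor / det for 3×3, or solve directly):
  Sigma^{-1} = [[0.1726, -0.0354, -0.0044],
 [-0.0354, 0.2124, 0.0265],
 [-0.0044, 0.0265, 0.1283]].

Step 3 — form the quadratic (x - mu)^T · Sigma^{-1} · (x - mu):
  Sigma^{-1} · (x - mu) = (-0.2389, 0.4336, -0.0708).
  (x - mu)^T · [Sigma^{-1} · (x - mu)] = (-1)·(-0.2389) + (2)·(0.4336) + (-1)·(-0.0708) = 1.177.

Step 4 — take square root: d = √(1.177) ≈ 1.0849.

d(x, mu) = √(1.177) ≈ 1.0849


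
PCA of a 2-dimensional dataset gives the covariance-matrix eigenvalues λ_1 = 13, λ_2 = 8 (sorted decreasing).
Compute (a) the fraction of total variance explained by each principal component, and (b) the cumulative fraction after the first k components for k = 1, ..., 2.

Step 1 — total variance = trace(Sigma) = Σ λ_i = 13 + 8 = 21.

Step 2 — fraction explained by component i = λ_i / Σ λ:
  PC1: 13/21 = 0.619
  PC2: 8/21 = 0.381

Step 3 — cumulative fraction after k components = (λ_1 + ... + λ_k) / Σ λ:
  k = 1: 13/21 = 0.619
  k = 2: (13 + 8)/21 = 21/21 = 1

Summary (fraction, with percent):

explained: PC1 0.619 (61.9%), PC2 0.381 (38.1%);  cumulative: 0.619, 1


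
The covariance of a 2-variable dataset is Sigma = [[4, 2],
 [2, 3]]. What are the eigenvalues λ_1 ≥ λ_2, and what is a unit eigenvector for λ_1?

Step 1 — characteristic polynomial of 2×2 Sigma:
  det(Sigma - λI) = λ² - trace · λ + det = 0.
  trace = 4 + 3 = 7, det = 4·3 - (2)² = 8.
Step 2 — discriminant:
  Δ = trace² - 4·det = 49 - 32 = 17.
Step 3 — eigenvalues:
  λ = (trace ± √Δ)/2 = (7 ± 4.1231)/2,
  λ_1 = 5.5616,  λ_2 = 1.4384.

Step 4 — unit eigenvector for λ_1: solve (Sigma - λ_1 I)v = 0. First row:
  (4 - 5.5616)·v_x + (2)·v_y = 0, i.e. (-1.5616)·v_x + (2)·v_y = 0,
  so v ∝ (b, λ_1 - a) = (2, 1.5616) = u.
  ||u|| = √((2)² + (1.5616)²) = √(6.4384) ≈ 2.5374,
  v_1 = u/||u|| ≈ (0.7882, 0.6154) (||v_1|| = 1).

λ_1 = 5.5616,  λ_2 = 1.4384;  v_1 ≈ (0.7882, 0.6154)


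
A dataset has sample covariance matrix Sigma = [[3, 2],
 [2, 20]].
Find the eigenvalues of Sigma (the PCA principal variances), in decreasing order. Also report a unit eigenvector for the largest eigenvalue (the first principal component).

Step 1 — characteristic polynomial of 2×2 Sigma:
  det(Sigma - λI) = λ² - trace · λ + det = 0.
  trace = 3 + 20 = 23, det = 3·20 - (2)² = 56.
Step 2 — discriminant:
  Δ = trace² - 4·det = 529 - 224 = 305.
Step 3 — eigenvalues:
  λ = (trace ± √Δ)/2 = (23 ± 17.4642)/2,
  λ_1 = 20.2321,  λ_2 = 2.7679.

Step 4 — unit eigenvector for λ_1: solve (Sigma - λ_1 I)v = 0. First row:
  (3 - 20.2321)·v_x + (2)·v_y = 0, i.e. (-17.2321)·v_x + (2)·v_y = 0,
  so v ∝ (b, λ_1 - a) = (2, 17.2321) = u.
  ||u|| = √((2)² + (17.2321)²) = √(300.9461) ≈ 17.3478,
  v_1 = u/||u|| ≈ (0.1153, 0.9933) (||v_1|| = 1).

λ_1 = 20.2321,  λ_2 = 2.7679;  v_1 ≈ (0.1153, 0.9933)


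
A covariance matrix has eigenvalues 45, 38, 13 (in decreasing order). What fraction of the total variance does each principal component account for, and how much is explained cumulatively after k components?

Step 1 — total variance = trace(Sigma) = Σ λ_i = 45 + 38 + 13 = 96.

Step 2 — fraction explained by component i = λ_i / Σ λ:
  PC1: 45/96 = 0.4688
  PC2: 38/96 = 0.3958
  PC3: 13/96 = 0.1354

Step 3 — cumulative fraction after k components = (λ_1 + ... + λ_k) / Σ λ:
  k = 1: 45/96 = 0.4688
  k = 2: (45 + 38)/96 = 83/96 = 0.8646
  k = 3: (45 + 38 + 13)/96 = 96/96 = 1

Summary (fraction, with percent):

explained: PC1 0.4688 (46.88%), PC2 0.3958 (39.58%), PC3 0.1354 (13.54%);  cumulative: 0.4688, 0.8646, 1


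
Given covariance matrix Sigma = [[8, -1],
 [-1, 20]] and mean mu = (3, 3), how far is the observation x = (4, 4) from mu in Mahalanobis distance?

Step 1 — centre the observation: (x - mu) = (1, 1).

Step 2 — invert Sigma. det(Sigma) = 8·20 - (-1)² = 159.
  Sigma^{-1} = (1/det) · [[d, -b], [-b, a]] = [[0.1258, 0.0063],
 [0.0063, 0.0503]].

Step 3 — form the quadratic (x - mu)^T · Sigma^{-1} · (x - mu):
  Sigma^{-1} · (x - mu) = (0.1321, 0.0566).
  (x - mu)^T · [Sigma^{-1} · (x - mu)] = (1)·(0.1321) + (1)·(0.0566) = 0.1887.

Step 4 — take square root: d = √(0.1887) ≈ 0.4344.

d(x, mu) = √(0.1887) ≈ 0.4344


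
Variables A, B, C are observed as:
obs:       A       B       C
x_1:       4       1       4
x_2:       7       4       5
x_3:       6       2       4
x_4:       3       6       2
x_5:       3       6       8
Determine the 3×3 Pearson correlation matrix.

Step 1 — column means:
  mean(A) = (4 + 7 + 6 + 3 + 3) / 5 = 23/5 = 4.6
  mean(B) = (1 + 4 + 2 + 6 + 6) / 5 = 19/5 = 3.8
  mean(C) = (4 + 5 + 4 + 2 + 8) / 5 = 23/5 = 4.6

Step 2 — sample variances and covariances s[i,j] = (1/(n-1)) · Σ_k (x_{k,i} - mean_i) · (x_{k,j} - mean_j), with n-1 = 4:
  s[A,A] = ((-0.6)·(-0.6) + (2.4)·(2.4) + (1.4)·(1.4) + (-1.6)·(-1.6) + (-1.6)·(-1.6)) / 4 = 13.2/4 = 3.3
  s[A,B] = ((-0.6)·(-2.8) + (2.4)·(0.2) + (1.4)·(-1.8) + (-1.6)·(2.2) + (-1.6)·(2.2)) / 4 = -7.4/4 = -1.85
  s[A,C] = ((-0.6)·(-0.6) + (2.4)·(0.4) + (1.4)·(-0.6) + (-1.6)·(-2.6) + (-1.6)·(3.4)) / 4 = -0.8/4 = -0.2
  s[B,B] = ((-2.8)·(-2.8) + (0.2)·(0.2) + (-1.8)·(-1.8) + (2.2)·(2.2) + (2.2)·(2.2)) / 4 = 20.8/4 = 5.2
  s[B,C] = ((-2.8)·(-0.6) + (0.2)·(0.4) + (-1.8)·(-0.6) + (2.2)·(-2.6) + (2.2)·(3.4)) / 4 = 4.6/4 = 1.15
  s[C,C] = ((-0.6)·(-0.6) + (0.4)·(0.4) + (-0.6)·(-0.6) + (-2.6)·(-2.6) + (3.4)·(3.4)) / 4 = 19.2/4 = 4.8
  Sample standard deviations s_i = √(s[i,i]):
  s(A) = √(3.3) = 1.8166
  s(B) = √(5.2) = 2.2804
  s(C) = √(4.8) = 2.1909

Step 3 — r_{ij} = s_{ij} / (s_i · s_j):
  r[A,A] = 1 (diagonal).
  r[A,B] = -1.85 / (1.8166 · 2.2804) = -1.85 / 4.1425 = -0.4466
  r[A,C] = -0.2 / (1.8166 · 2.1909) = -0.2 / 3.9799 = -0.0503
  r[B,B] = 1 (diagonal).
  r[B,C] = 1.15 / (2.2804 · 2.1909) = 1.15 / 4.996 = 0.2302
  r[C,C] = 1 (diagonal).

R is symmetric with unit diagonal. Assembling:

R = [[1, -0.4466, -0.0503],
 [-0.4466, 1, 0.2302],
 [-0.0503, 0.2302, 1]]


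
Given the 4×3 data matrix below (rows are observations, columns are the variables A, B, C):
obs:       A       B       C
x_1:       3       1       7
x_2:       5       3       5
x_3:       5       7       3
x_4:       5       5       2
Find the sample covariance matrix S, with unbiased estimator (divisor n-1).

Step 1 — column means:
  mean(A) = (3 + 5 + 5 + 5) / 4 = 18/4 = 4.5
  mean(B) = (1 + 3 + 7 + 5) / 4 = 16/4 = 4
  mean(C) = (7 + 5 + 3 + 2) / 4 = 17/4 = 4.25

Step 2 — sample covariance S[i,j] = (1/(n-1)) · Σ_k (x_{k,i} - mean_i) · (x_{k,j} - mean_j), with n-1 = 3.
  S[A,A] = ((-1.5)·(-1.5) + (0.5)·(0.5) + (0.5)·(0.5) + (0.5)·(0.5)) / 3 = 3/3 = 1
  S[A,B] = ((-1.5)·(-3) + (0.5)·(-1) + (0.5)·(3) + (0.5)·(1)) / 3 = 6/3 = 2
  S[A,C] = ((-1.5)·(2.75) + (0.5)·(0.75) + (0.5)·(-1.25) + (0.5)·(-2.25)) / 3 = -5.5/3 = -1.8333
  S[B,B] = ((-3)·(-3) + (-1)·(-1) + (3)·(3) + (1)·(1)) / 3 = 20/3 = 6.6667
  S[B,C] = ((-3)·(2.75) + (-1)·(0.75) + (3)·(-1.25) + (1)·(-2.25)) / 3 = -15/3 = -5
  S[C,C] = ((2.75)·(2.75) + (0.75)·(0.75) + (-1.25)·(-1.25) + (-2.25)·(-2.25)) / 3 = 14.75/3 = 4.9167

S is symmetric (S[j,i] = S[i,j]). Assembling:

S = [[1, 2, -1.8333],
 [2, 6.6667, -5],
 [-1.8333, -5, 4.9167]]


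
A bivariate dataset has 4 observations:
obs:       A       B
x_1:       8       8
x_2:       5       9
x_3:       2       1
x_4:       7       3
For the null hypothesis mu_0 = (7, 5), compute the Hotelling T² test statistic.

Step 1 — sample mean vector:
  mean(A) = (8 + 5 + 2 + 7) / 4 = 22/4 = 5.5
  mean(B) = (8 + 9 + 1 + 3) / 4 = 21/4 = 5.25
  x̄ = (5.5, 5.25),  deviation x̄ - mu_0 = (5.5, 5.25) - (7, 5) = (-1.5, 0.25).

Step 2 — sample covariance matrix, S[i,j] = (1/(n-1)) · Σ_k (x_{k,i} - mean_i) · (x_{k,j} - mean_j), divisor n-1 = 3:
  S[A,A] = ((2.5)·(2.5) + (-0.5)·(-0.5) + (-3.5)·(-3.5) + (1.5)·(1.5)) / 3 = 21/3 = 7
  S[A,B] = ((2.5)·(2.75) + (-0.5)·(3.75) + (-3.5)·(-4.25) + (1.5)·(-2.25)) / 3 = 16.5/3 = 5.5
  S[B,B] = ((2.75)·(2.75) + (3.75)·(3.75) + (-4.25)·(-4.25) + (-2.25)·(-2.25)) / 3 = 44.75/3 = 14.9167
  S = [[7, 5.5],
 [5.5, 14.9167]].

Step 3 — invert S. det(S) = 7·14.9167 - (5.5)² = 74.1667.
  S^{-1} = (1/det) · [[d, -b], [-b, a]] = [[0.2011, -0.0742],
 [-0.0742, 0.0944]].

Step 4 — quadratic form (x̄ - mu_0)^T · S^{-1} · (x̄ - mu_0):
  S^{-1} · (x̄ - mu_0) = (-0.3202, 0.1348),
  (x̄ - mu_0)^T · [...] = (-1.5)·(-0.3202) + (0.25)·(0.1348) = 0.514.

Step 5 — scale by n: T² = 4 · 0.514 = 2.0562.

T² ≈ 2.0562


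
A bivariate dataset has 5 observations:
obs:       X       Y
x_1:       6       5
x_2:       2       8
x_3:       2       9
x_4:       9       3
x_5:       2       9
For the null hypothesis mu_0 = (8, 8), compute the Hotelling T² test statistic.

Step 1 — sample mean vector:
  mean(X) = (6 + 2 + 2 + 9 + 2) / 5 = 21/5 = 4.2
  mean(Y) = (5 + 8 + 9 + 3 + 9) / 5 = 34/5 = 6.8
  x̄ = (4.2, 6.8),  deviation x̄ - mu_0 = (4.2, 6.8) - (8, 8) = (-3.8, -1.2).

Step 2 — sample covariance matrix, S[i,j] = (1/(n-1)) · Σ_k (x_{k,i} - mean_i) · (x_{k,j} - mean_j), divisor n-1 = 4:
  S[X,X] = ((1.8)·(1.8) + (-2.2)·(-2.2) + (-2.2)·(-2.2) + (4.8)·(4.8) + (-2.2)·(-2.2)) / 4 = 40.8/4 = 10.2
  S[X,Y] = ((1.8)·(-1.8) + (-2.2)·(1.2) + (-2.2)·(2.2) + (4.8)·(-3.8) + (-2.2)·(2.2)) / 4 = -33.8/4 = -8.45
  S[Y,Y] = ((-1.8)·(-1.8) + (1.2)·(1.2) + (2.2)·(2.2) + (-3.8)·(-3.8) + (2.2)·(2.2)) / 4 = 28.8/4 = 7.2
  S = [[10.2, -8.45],
 [-8.45, 7.2]].

Step 3 — invert S. det(S) = 10.2·7.2 - (-8.45)² = 2.0375.
  S^{-1} = (1/det) · [[d, -b], [-b, a]] = [[3.5337, 4.1472],
 [4.1472, 5.0061]].

Step 4 — quadratic form (x̄ - mu_0)^T · S^{-1} · (x̄ - mu_0):
  S^{-1} · (x̄ - mu_0) = (-18.4049, -21.7669),
  (x̄ - mu_0)^T · [...] = (-3.8)·(-18.4049) + (-1.2)·(-21.7669) = 96.0589.

Step 5 — scale by n: T² = 5 · 96.0589 = 480.2945.

T² ≈ 480.2945


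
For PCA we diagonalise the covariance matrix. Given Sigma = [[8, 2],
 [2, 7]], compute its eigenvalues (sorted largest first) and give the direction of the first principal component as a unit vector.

Step 1 — characteristic polynomial of 2×2 Sigma:
  det(Sigma - λI) = λ² - trace · λ + det = 0.
  trace = 8 + 7 = 15, det = 8·7 - (2)² = 52.
Step 2 — discriminant:
  Δ = trace² - 4·det = 225 - 208 = 17.
Step 3 — eigenvalues:
  λ = (trace ± √Δ)/2 = (15 ± 4.1231)/2,
  λ_1 = 9.5616,  λ_2 = 5.4384.

Step 4 — unit eigenvector for λ_1: solve (Sigma - λ_1 I)v = 0. First row:
  (8 - 9.5616)·v_x + (2)·v_y = 0, i.e. (-1.5616)·v_x + (2)·v_y = 0,
  so v ∝ (b, λ_1 - a) = (2, 1.5616) = u.
  ||u|| = √((2)² + (1.5616)²) = √(6.4384) ≈ 2.5374,
  v_1 = u/||u|| ≈ (0.7882, 0.6154) (||v_1|| = 1).

λ_1 = 9.5616,  λ_2 = 5.4384;  v_1 ≈ (0.7882, 0.6154)


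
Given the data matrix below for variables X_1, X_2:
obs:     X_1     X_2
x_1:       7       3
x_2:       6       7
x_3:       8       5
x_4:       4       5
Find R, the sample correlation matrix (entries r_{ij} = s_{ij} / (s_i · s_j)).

Step 1 — column means:
  mean(X_1) = (7 + 6 + 8 + 4) / 4 = 25/4 = 6.25
  mean(X_2) = (3 + 7 + 5 + 5) / 4 = 20/4 = 5

Step 2 — sample variances and covariances s[i,j] = (1/(n-1)) · Σ_k (x_{k,i} - mean_i) · (x_{k,j} - mean_j), with n-1 = 3:
  s[X_1,X_1] = ((0.75)·(0.75) + (-0.25)·(-0.25) + (1.75)·(1.75) + (-2.25)·(-2.25)) / 3 = 8.75/3 = 2.9167
  s[X_1,X_2] = ((0.75)·(-2) + (-0.25)·(2) + (1.75)·(0) + (-2.25)·(0)) / 3 = -2/3 = -0.6667
  s[X_2,X_2] = ((-2)·(-2) + (2)·(2) + (0)·(0) + (0)·(0)) / 3 = 8/3 = 2.6667
  Sample standard deviations s_i = √(s[i,i]):
  s(X_1) = √(2.9167) = 1.7078
  s(X_2) = √(2.6667) = 1.633

Step 3 — r_{ij} = s_{ij} / (s_i · s_j):
  r[X_1,X_1] = 1 (diagonal).
  r[X_1,X_2] = -0.6667 / (1.7078 · 1.633) = -0.6667 / 2.7889 = -0.239
  r[X_2,X_2] = 1 (diagonal).

R is symmetric with unit diagonal. Assembling:

R = [[1, -0.239],
 [-0.239, 1]]


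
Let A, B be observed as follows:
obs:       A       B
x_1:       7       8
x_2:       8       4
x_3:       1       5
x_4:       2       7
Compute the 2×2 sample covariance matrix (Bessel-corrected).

Step 1 — column means:
  mean(A) = (7 + 8 + 1 + 2) / 4 = 18/4 = 4.5
  mean(B) = (8 + 4 + 5 + 7) / 4 = 24/4 = 6

Step 2 — sample covariance S[i,j] = (1/(n-1)) · Σ_k (x_{k,i} - mean_i) · (x_{k,j} - mean_j), with n-1 = 3.
  S[A,A] = ((2.5)·(2.5) + (3.5)·(3.5) + (-3.5)·(-3.5) + (-2.5)·(-2.5)) / 3 = 37/3 = 12.3333
  S[A,B] = ((2.5)·(2) + (3.5)·(-2) + (-3.5)·(-1) + (-2.5)·(1)) / 3 = -1/3 = -0.3333
  S[B,B] = ((2)·(2) + (-2)·(-2) + (-1)·(-1) + (1)·(1)) / 3 = 10/3 = 3.3333

S is symmetric (S[j,i] = S[i,j]). Assembling:

S = [[12.3333, -0.3333],
 [-0.3333, 3.3333]]


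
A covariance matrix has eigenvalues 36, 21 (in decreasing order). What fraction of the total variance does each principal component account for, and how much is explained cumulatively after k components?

Step 1 — total variance = trace(Sigma) = Σ λ_i = 36 + 21 = 57.

Step 2 — fraction explained by component i = λ_i / Σ λ:
  PC1: 36/57 = 0.6316
  PC2: 21/57 = 0.3684

Step 3 — cumulative fraction after k components = (λ_1 + ... + λ_k) / Σ λ:
  k = 1: 36/57 = 0.6316
  k = 2: (36 + 21)/57 = 57/57 = 1

Summary (fraction, with percent):

explained: PC1 0.6316 (63.16%), PC2 0.3684 (36.84%);  cumulative: 0.6316, 1


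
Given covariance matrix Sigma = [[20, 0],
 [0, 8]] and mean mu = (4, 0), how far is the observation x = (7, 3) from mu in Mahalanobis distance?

Step 1 — centre the observation: (x - mu) = (3, 3).

Step 2 — invert Sigma. det(Sigma) = 20·8 - (0)² = 160.
  Sigma^{-1} = (1/det) · [[d, -b], [-b, a]] = [[0.05, 0],
 [0, 0.125]].

Step 3 — form the quadratic (x - mu)^T · Sigma^{-1} · (x - mu):
  Sigma^{-1} · (x - mu) = (0.15, 0.375).
  (x - mu)^T · [Sigma^{-1} · (x - mu)] = (3)·(0.15) + (3)·(0.375) = 1.575.

Step 4 — take square root: d = √(1.575) ≈ 1.255.

d(x, mu) = √(1.575) ≈ 1.255


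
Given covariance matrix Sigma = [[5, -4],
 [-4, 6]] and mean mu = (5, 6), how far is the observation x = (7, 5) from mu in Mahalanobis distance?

Step 1 — centre the observation: (x - mu) = (2, -1).

Step 2 — invert Sigma. det(Sigma) = 5·6 - (-4)² = 14.
  Sigma^{-1} = (1/det) · [[d, -b], [-b, a]] = [[0.4286, 0.2857],
 [0.2857, 0.3571]].

Step 3 — form the quadratic (x - mu)^T · Sigma^{-1} · (x - mu):
  Sigma^{-1} · (x - mu) = (0.5714, 0.2143).
  (x - mu)^T · [Sigma^{-1} · (x - mu)] = (2)·(0.5714) + (-1)·(0.2143) = 0.9286.

Step 4 — take square root: d = √(0.9286) ≈ 0.9636.

d(x, mu) = √(0.9286) ≈ 0.9636


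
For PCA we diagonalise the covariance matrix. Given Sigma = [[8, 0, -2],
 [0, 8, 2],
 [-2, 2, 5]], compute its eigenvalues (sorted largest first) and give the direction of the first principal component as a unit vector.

Step 1 — characteristic polynomial p(λ) = det(λI - Sigma) = λ³ - tr·λ² + c_1·λ - det, where tr = trace, c_1 = sum of the principal 2×2 minors, det = det(Sigma):
  tr = 8 + 8 + 5 = 21,
  c_1 = (8·8 - (0)²) + (8·5 - (-2)²) + (8·5 - (2)²) = 64 + 36 + 36 = 136,
  det = 8·(8·5 - (2)²) - (0)·((0)·5 - (2)·(-2)) + (-2)·((0)·(2) - 8·(-2)) = 8·(36) - (0)·(4) + (-2)·(16) = 256.
  So p(λ) = λ³ - 21λ² + 136λ - 256.
Step 2 — look for an integer root (rational root theorem: any rational root is an integer divisor of 256). Testing λ = 8:
  p(8) = 512 - 1344 + 1088 - 256 = 0  ✓
  Dividing out (λ - 8): p(λ) = (λ - 8)(λ² - 13λ + 32).
Step 3 — remaining eigenvalues from the quadratic λ² - 13λ + 32 = 0:
  Δ = 13² - 4·32 = 169 - 128 = 41,  λ = (13 ± √41)/2 = (13 ± 6.4031)/2 ≈ 9.7016 or 3.2984.
  Sorted: λ_1 = 9.7016,  λ_2 = 8,  λ_3 = 3.2984  (check: sum = 21 = tr ✓).

Step 4 — unit eigenvector for λ_1 ≈ 9.7016: v spans the null space of (Sigma - λ_1 I), whose rows are
  r_1 = (-1.7016, 0, -2),  r_2 = (0, -1.7016, 2),  r_3 = (-2, 2, -4.7016).
  v is orthogonal to every row, so take v ∝ r_1 × r_2 = ((0)·(2) - (-2)·(-1.7016), (-2)·(0) - (-1.7016)·(2), (-1.7016)·(-1.7016) - (0)·(0)) ≈ (-3.4031, 3.4031, 2.8953).
  Rescale (multiply by -1 so the first nonzero entry is positive): u = (3.4031, -3.4031, -2.8953).
  ||u|| = √((3.4031)² + (-3.4031)² + (-2.8953)²) = √(31.5454) ≈ 5.6165,  v_1 = u/||u|| ≈ (0.6059, -0.6059, -0.5155) (||v_1|| = 1).

λ_1 = 9.7016,  λ_2 = 8,  λ_3 = 3.2984;  v_1 ≈ (0.6059, -0.6059, -0.5155)


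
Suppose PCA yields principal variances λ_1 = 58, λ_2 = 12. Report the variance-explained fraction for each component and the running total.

Step 1 — total variance = trace(Sigma) = Σ λ_i = 58 + 12 = 70.

Step 2 — fraction explained by component i = λ_i / Σ λ:
  PC1: 58/70 = 0.8286
  PC2: 12/70 = 0.1714

Step 3 — cumulative fraction after k components = (λ_1 + ... + λ_k) / Σ λ:
  k = 1: 58/70 = 0.8286
  k = 2: (58 + 12)/70 = 70/70 = 1

Summary (fraction, with percent):

explained: PC1 0.8286 (82.86%), PC2 0.1714 (17.14%);  cumulative: 0.8286, 1


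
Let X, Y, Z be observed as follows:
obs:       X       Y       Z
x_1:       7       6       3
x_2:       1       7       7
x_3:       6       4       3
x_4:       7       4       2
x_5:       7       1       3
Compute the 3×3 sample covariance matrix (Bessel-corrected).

Step 1 — column means:
  mean(X) = (7 + 1 + 6 + 7 + 7) / 5 = 28/5 = 5.6
  mean(Y) = (6 + 7 + 4 + 4 + 1) / 5 = 22/5 = 4.4
  mean(Z) = (3 + 7 + 3 + 2 + 3) / 5 = 18/5 = 3.6

Step 2 — sample covariance S[i,j] = (1/(n-1)) · Σ_k (x_{k,i} - mean_i) · (x_{k,j} - mean_j), with n-1 = 4.
  S[X,X] = ((1.4)·(1.4) + (-4.6)·(-4.6) + (0.4)·(0.4) + (1.4)·(1.4) + (1.4)·(1.4)) / 4 = 27.2/4 = 6.8
  S[X,Y] = ((1.4)·(1.6) + (-4.6)·(2.6) + (0.4)·(-0.4) + (1.4)·(-0.4) + (1.4)·(-3.4)) / 4 = -15.2/4 = -3.8
  S[X,Z] = ((1.4)·(-0.6) + (-4.6)·(3.4) + (0.4)·(-0.6) + (1.4)·(-1.6) + (1.4)·(-0.6)) / 4 = -19.8/4 = -4.95
  S[Y,Y] = ((1.6)·(1.6) + (2.6)·(2.6) + (-0.4)·(-0.4) + (-0.4)·(-0.4) + (-3.4)·(-3.4)) / 4 = 21.2/4 = 5.3
  S[Y,Z] = ((1.6)·(-0.6) + (2.6)·(3.4) + (-0.4)·(-0.6) + (-0.4)·(-1.6) + (-3.4)·(-0.6)) / 4 = 10.8/4 = 2.7
  S[Z,Z] = ((-0.6)·(-0.6) + (3.4)·(3.4) + (-0.6)·(-0.6) + (-1.6)·(-1.6) + (-0.6)·(-0.6)) / 4 = 15.2/4 = 3.8

S is symmetric (S[j,i] = S[i,j]). Assembling:

S = [[6.8, -3.8, -4.95],
 [-3.8, 5.3, 2.7],
 [-4.95, 2.7, 3.8]]


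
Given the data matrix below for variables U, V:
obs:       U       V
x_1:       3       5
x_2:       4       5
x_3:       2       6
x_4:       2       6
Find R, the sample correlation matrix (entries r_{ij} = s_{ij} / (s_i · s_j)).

Step 1 — column means:
  mean(U) = (3 + 4 + 2 + 2) / 4 = 11/4 = 2.75
  mean(V) = (5 + 5 + 6 + 6) / 4 = 22/4 = 5.5

Step 2 — sample variances and covariances s[i,j] = (1/(n-1)) · Σ_k (x_{k,i} - mean_i) · (x_{k,j} - mean_j), with n-1 = 3:
  s[U,U] = ((0.25)·(0.25) + (1.25)·(1.25) + (-0.75)·(-0.75) + (-0.75)·(-0.75)) / 3 = 2.75/3 = 0.9167
  s[U,V] = ((0.25)·(-0.5) + (1.25)·(-0.5) + (-0.75)·(0.5) + (-0.75)·(0.5)) / 3 = -1.5/3 = -0.5
  s[V,V] = ((-0.5)·(-0.5) + (-0.5)·(-0.5) + (0.5)·(0.5) + (0.5)·(0.5)) / 3 = 1/3 = 0.3333
  Sample standard deviations s_i = √(s[i,i]):
  s(U) = √(0.9167) = 0.9574
  s(V) = √(0.3333) = 0.5774

Step 3 — r_{ij} = s_{ij} / (s_i · s_j):
  r[U,U] = 1 (diagonal).
  r[U,V] = -0.5 / (0.9574 · 0.5774) = -0.5 / 0.5528 = -0.9045
  r[V,V] = 1 (diagonal).

R is symmetric with unit diagonal. Assembling:

R = [[1, -0.9045],
 [-0.9045, 1]]


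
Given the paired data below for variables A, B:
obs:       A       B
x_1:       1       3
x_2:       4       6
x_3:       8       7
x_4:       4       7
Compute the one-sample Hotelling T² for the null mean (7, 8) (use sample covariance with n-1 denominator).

Step 1 — sample mean vector:
  mean(A) = (1 + 4 + 8 + 4) / 4 = 17/4 = 4.25
  mean(B) = (3 + 6 + 7 + 7) / 4 = 23/4 = 5.75
  x̄ = (4.25, 5.75),  deviation x̄ - mu_0 = (4.25, 5.75) - (7, 8) = (-2.75, -2.25).

Step 2 — sample covariance matrix, S[i,j] = (1/(n-1)) · Σ_k (x_{k,i} - mean_i) · (x_{k,j} - mean_j), divisor n-1 = 3:
  S[A,A] = ((-3.25)·(-3.25) + (-0.25)·(-0.25) + (3.75)·(3.75) + (-0.25)·(-0.25)) / 3 = 24.75/3 = 8.25
  S[A,B] = ((-3.25)·(-2.75) + (-0.25)·(0.25) + (3.75)·(1.25) + (-0.25)·(1.25)) / 3 = 13.25/3 = 4.4167
  S[B,B] = ((-2.75)·(-2.75) + (0.25)·(0.25) + (1.25)·(1.25) + (1.25)·(1.25)) / 3 = 10.75/3 = 3.5833
  S = [[8.25, 4.4167],
 [4.4167, 3.5833]].

Step 3 — invert S. det(S) = 8.25·3.5833 - (4.4167)² = 10.0556.
  S^{-1} = (1/det) · [[d, -b], [-b, a]] = [[0.3564, -0.4392],
 [-0.4392, 0.8204]].

Step 4 — quadratic form (x̄ - mu_0)^T · S^{-1} · (x̄ - mu_0):
  S^{-1} · (x̄ - mu_0) = (0.0083, -0.6381),
  (x̄ - mu_0)^T · [...] = (-2.75)·(0.0083) + (-2.25)·(-0.6381) = 1.413.

Step 5 — scale by n: T² = 4 · 1.413 = 5.6519.

T² ≈ 5.6519


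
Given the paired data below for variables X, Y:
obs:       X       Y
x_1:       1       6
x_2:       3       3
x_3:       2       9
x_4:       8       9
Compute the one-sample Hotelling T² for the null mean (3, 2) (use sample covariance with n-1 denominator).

Step 1 — sample mean vector:
  mean(X) = (1 + 3 + 2 + 8) / 4 = 14/4 = 3.5
  mean(Y) = (6 + 3 + 9 + 9) / 4 = 27/4 = 6.75
  x̄ = (3.5, 6.75),  deviation x̄ - mu_0 = (3.5, 6.75) - (3, 2) = (0.5, 4.75).

Step 2 — sample covariance matrix, S[i,j] = (1/(n-1)) · Σ_k (x_{k,i} - mean_i) · (x_{k,j} - mean_j), divisor n-1 = 3:
  S[X,X] = ((-2.5)·(-2.5) + (-0.5)·(-0.5) + (-1.5)·(-1.5) + (4.5)·(4.5)) / 3 = 29/3 = 9.6667
  S[X,Y] = ((-2.5)·(-0.75) + (-0.5)·(-3.75) + (-1.5)·(2.25) + (4.5)·(2.25)) / 3 = 10.5/3 = 3.5
  S[Y,Y] = ((-0.75)·(-0.75) + (-3.75)·(-3.75) + (2.25)·(2.25) + (2.25)·(2.25)) / 3 = 24.75/3 = 8.25
  S = [[9.6667, 3.5],
 [3.5, 8.25]].

Step 3 — invert S. det(S) = 9.6667·8.25 - (3.5)² = 67.5.
  S^{-1} = (1/det) · [[d, -b], [-b, a]] = [[0.1222, -0.0519],
 [-0.0519, 0.1432]].

Step 4 — quadratic form (x̄ - mu_0)^T · S^{-1} · (x̄ - mu_0):
  S^{-1} · (x̄ - mu_0) = (-0.1852, 0.6543),
  (x̄ - mu_0)^T · [...] = (0.5)·(-0.1852) + (4.75)·(0.6543) = 3.0154.

Step 5 — scale by n: T² = 4 · 3.0154 = 12.0617.

T² ≈ 12.0617


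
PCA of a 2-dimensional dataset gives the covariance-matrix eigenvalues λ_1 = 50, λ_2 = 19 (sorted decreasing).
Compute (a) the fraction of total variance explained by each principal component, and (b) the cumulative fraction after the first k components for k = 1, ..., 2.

Step 1 — total variance = trace(Sigma) = Σ λ_i = 50 + 19 = 69.

Step 2 — fraction explained by component i = λ_i / Σ λ:
  PC1: 50/69 = 0.7246
  PC2: 19/69 = 0.2754

Step 3 — cumulative fraction after k components = (λ_1 + ... + λ_k) / Σ λ:
  k = 1: 50/69 = 0.7246
  k = 2: (50 + 19)/69 = 69/69 = 1

Summary (fraction, with percent):

explained: PC1 0.7246 (72.46%), PC2 0.2754 (27.54%);  cumulative: 0.7246, 1


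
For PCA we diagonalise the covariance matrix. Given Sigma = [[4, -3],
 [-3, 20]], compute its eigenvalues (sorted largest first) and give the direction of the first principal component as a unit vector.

Step 1 — characteristic polynomial of 2×2 Sigma:
  det(Sigma - λI) = λ² - trace · λ + det = 0.
  trace = 4 + 20 = 24, det = 4·20 - (-3)² = 71.
Step 2 — discriminant:
  Δ = trace² - 4·det = 576 - 284 = 292.
Step 3 — eigenvalues:
  λ = (trace ± √Δ)/2 = (24 ± 17.088)/2,
  λ_1 = 20.544,  λ_2 = 3.456.

Step 4 — unit eigenvector for λ_1: solve (Sigma - λ_1 I)v = 0. First row:
  (4 - 20.544)·v_x + (-3)·v_y = 0, i.e. (-16.544)·v_x + (-3)·v_y = 0,
  so v ∝ (b, λ_1 - a) = (-3, 16.544); multiply by -1 so the first entry is positive: u = (3, -16.544).
  ||u|| = √((3)² + (-16.544)²) = √(282.7041) ≈ 16.8138,
  v_1 = u/||u|| ≈ (0.1784, -0.984) (||v_1|| = 1).

λ_1 = 20.544,  λ_2 = 3.456;  v_1 ≈ (0.1784, -0.984)


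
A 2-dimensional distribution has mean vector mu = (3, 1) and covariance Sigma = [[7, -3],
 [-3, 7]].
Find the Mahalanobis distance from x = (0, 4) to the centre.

Step 1 — centre the observation: (x - mu) = (-3, 3).

Step 2 — invert Sigma. det(Sigma) = 7·7 - (-3)² = 40.
  Sigma^{-1} = (1/det) · [[d, -b], [-b, a]] = [[0.175, 0.075],
 [0.075, 0.175]].

Step 3 — form the quadratic (x - mu)^T · Sigma^{-1} · (x - mu):
  Sigma^{-1} · (x - mu) = (-0.3, 0.3).
  (x - mu)^T · [Sigma^{-1} · (x - mu)] = (-3)·(-0.3) + (3)·(0.3) = 1.8.

Step 4 — take square root: d = √(1.8) ≈ 1.3416.

d(x, mu) = √(1.8) ≈ 1.3416


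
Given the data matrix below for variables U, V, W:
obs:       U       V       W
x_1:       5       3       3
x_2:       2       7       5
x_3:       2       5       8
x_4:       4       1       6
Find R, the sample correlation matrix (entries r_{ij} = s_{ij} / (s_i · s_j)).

Step 1 — column means:
  mean(U) = (5 + 2 + 2 + 4) / 4 = 13/4 = 3.25
  mean(V) = (3 + 7 + 5 + 1) / 4 = 16/4 = 4
  mean(W) = (3 + 5 + 8 + 6) / 4 = 22/4 = 5.5

Step 2 — sample variances and covariances s[i,j] = (1/(n-1)) · Σ_k (x_{k,i} - mean_i) · (x_{k,j} - mean_j), with n-1 = 3:
  s[U,U] = ((1.75)·(1.75) + (-1.25)·(-1.25) + (-1.25)·(-1.25) + (0.75)·(0.75)) / 3 = 6.75/3 = 2.25
  s[U,V] = ((1.75)·(-1) + (-1.25)·(3) + (-1.25)·(1) + (0.75)·(-3)) / 3 = -9/3 = -3
  s[U,W] = ((1.75)·(-2.5) + (-1.25)·(-0.5) + (-1.25)·(2.5) + (0.75)·(0.5)) / 3 = -6.5/3 = -2.1667
  s[V,V] = ((-1)·(-1) + (3)·(3) + (1)·(1) + (-3)·(-3)) / 3 = 20/3 = 6.6667
  s[V,W] = ((-1)·(-2.5) + (3)·(-0.5) + (1)·(2.5) + (-3)·(0.5)) / 3 = 2/3 = 0.6667
  s[W,W] = ((-2.5)·(-2.5) + (-0.5)·(-0.5) + (2.5)·(2.5) + (0.5)·(0.5)) / 3 = 13/3 = 4.3333
  Sample standard deviations s_i = √(s[i,i]):
  s(U) = √(2.25) = 1.5
  s(V) = √(6.6667) = 2.582
  s(W) = √(4.3333) = 2.0817

Step 3 — r_{ij} = s_{ij} / (s_i · s_j):
  r[U,U] = 1 (diagonal).
  r[U,V] = -3 / (1.5 · 2.582) = -3 / 3.873 = -0.7746
  r[U,W] = -2.1667 / (1.5 · 2.0817) = -2.1667 / 3.1225 = -0.6939
  r[V,V] = 1 (diagonal).
  r[V,W] = 0.6667 / (2.582 · 2.0817) = 0.6667 / 5.3748 = 0.124
  r[W,W] = 1 (diagonal).

R is symmetric with unit diagonal. Assembling:

R = [[1, -0.7746, -0.6939],
 [-0.7746, 1, 0.124],
 [-0.6939, 0.124, 1]]


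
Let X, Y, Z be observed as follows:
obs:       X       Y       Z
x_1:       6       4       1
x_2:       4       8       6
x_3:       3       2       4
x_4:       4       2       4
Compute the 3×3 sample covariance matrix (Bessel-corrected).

Step 1 — column means:
  mean(X) = (6 + 4 + 3 + 4) / 4 = 17/4 = 4.25
  mean(Y) = (4 + 8 + 2 + 2) / 4 = 16/4 = 4
  mean(Z) = (1 + 6 + 4 + 4) / 4 = 15/4 = 3.75

Step 2 — sample covariance S[i,j] = (1/(n-1)) · Σ_k (x_{k,i} - mean_i) · (x_{k,j} - mean_j), with n-1 = 3.
  S[X,X] = ((1.75)·(1.75) + (-0.25)·(-0.25) + (-1.25)·(-1.25) + (-0.25)·(-0.25)) / 3 = 4.75/3 = 1.5833
  S[X,Y] = ((1.75)·(0) + (-0.25)·(4) + (-1.25)·(-2) + (-0.25)·(-2)) / 3 = 2/3 = 0.6667
  S[X,Z] = ((1.75)·(-2.75) + (-0.25)·(2.25) + (-1.25)·(0.25) + (-0.25)·(0.25)) / 3 = -5.75/3 = -1.9167
  S[Y,Y] = ((0)·(0) + (4)·(4) + (-2)·(-2) + (-2)·(-2)) / 3 = 24/3 = 8
  S[Y,Z] = ((0)·(-2.75) + (4)·(2.25) + (-2)·(0.25) + (-2)·(0.25)) / 3 = 8/3 = 2.6667
  S[Z,Z] = ((-2.75)·(-2.75) + (2.25)·(2.25) + (0.25)·(0.25) + (0.25)·(0.25)) / 3 = 12.75/3 = 4.25

S is symmetric (S[j,i] = S[i,j]). Assembling:

S = [[1.5833, 0.6667, -1.9167],
 [0.6667, 8, 2.6667],
 [-1.9167, 2.6667, 4.25]]


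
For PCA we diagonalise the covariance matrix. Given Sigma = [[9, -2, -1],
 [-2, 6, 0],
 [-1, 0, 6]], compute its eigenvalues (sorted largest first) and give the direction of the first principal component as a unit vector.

Step 1 — characteristic polynomial p(λ) = det(λI - Sigma) = λ³ - tr·λ² + c_1·λ - det, where tr = trace, c_1 = sum of the principal 2×2 minors, det = det(Sigma):
  tr = 9 + 6 + 6 = 21,
  c_1 = (9·6 - (-2)²) + (9·6 - (-1)²) + (6·6 - (0)²) = 50 + 53 + 36 = 139,
  det = 9·(6·6 - (0)²) - (-2)·((-2)·6 - (0)·(-1)) + (-1)·((-2)·(0) - 6·(-1)) = 9·(36) - (-2)·(-12) + (-1)·(6) = 294.
  So p(λ) = λ³ - 21λ² + 139λ - 294.
Step 2 — look for an integer root (rational root theorem: any rational root is an integer divisor of 294). Testing λ = 6:
  p(6) = 216 - 756 + 834 - 294 = 0  ✓
  Dividing out (λ - 6): p(λ) = (λ - 6)(λ² - 15λ + 49).
Step 3 — remaining eigenvalues from the quadratic λ² - 15λ + 49 = 0:
  Δ = 15² - 4·49 = 225 - 196 = 29,  λ = (15 ± √29)/2 = (15 ± 5.3852)/2 ≈ 10.1926 or 4.8074.
  Sorted: λ_1 = 10.1926,  λ_2 = 6,  λ_3 = 4.8074  (check: sum = 21 = tr ✓).

Step 4 — unit eigenvector for λ_1 ≈ 10.1926: v spans the null space of (Sigma - λ_1 I), whose rows are
  r_1 = (-1.1926, -2, -1),  r_2 = (-2, -4.1926, 0),  r_3 = (-1, 0, -4.1926).
  v is orthogonal to every row, so take v ∝ r_1 × r_2 = ((-2)·(0) - (-1)·(-4.1926), (-1)·(-2) - (-1.1926)·(0), (-1.1926)·(-4.1926) - (-2)·(-2)) ≈ (-4.1926, 2, 1).
  Rescale (multiply by -1 so the first nonzero entry is positive): u = (4.1926, -2, -1).
  ||u|| = √((4.1926)² + (-2)² + (-1)²) = √(22.5777) ≈ 4.7516,  v_1 = u/||u|| ≈ (0.8824, -0.4209, -0.2105) (||v_1|| = 1).

λ_1 = 10.1926,  λ_2 = 6,  λ_3 = 4.8074;  v_1 ≈ (0.8824, -0.4209, -0.2105)


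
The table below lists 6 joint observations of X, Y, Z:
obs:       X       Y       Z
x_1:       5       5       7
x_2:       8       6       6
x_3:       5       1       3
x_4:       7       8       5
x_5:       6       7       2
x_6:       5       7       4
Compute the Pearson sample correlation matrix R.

Step 1 — column means:
  mean(X) = (5 + 8 + 5 + 7 + 6 + 5) / 6 = 36/6 = 6
  mean(Y) = (5 + 6 + 1 + 8 + 7 + 7) / 6 = 34/6 = 5.6667
  mean(Z) = (7 + 6 + 3 + 5 + 2 + 4) / 6 = 27/6 = 4.5

Step 2 — sample variances and covariances s[i,j] = (1/(n-1)) · Σ_k (x_{k,i} - mean_i) · (x_{k,j} - mean_j), with n-1 = 5:
  s[X,X] = ((-1)·(-1) + (2)·(2) + (-1)·(-1) + (1)·(1) + (0)·(0) + (-1)·(-1)) / 5 = 8/5 = 1.6
  s[X,Y] = ((-1)·(-0.6667) + (2)·(0.3333) + (-1)·(-4.6667) + (1)·(2.3333) + (0)·(1.3333) + (-1)·(1.3333)) / 5 = 7/5 = 1.4
  s[X,Z] = ((-1)·(2.5) + (2)·(1.5) + (-1)·(-1.5) + (1)·(0.5) + (0)·(-2.5) + (-1)·(-0.5)) / 5 = 3/5 = 0.6
  s[Y,Y] = ((-0.6667)·(-0.6667) + (0.3333)·(0.3333) + (-4.6667)·(-4.6667) + (2.3333)·(2.3333) + (1.3333)·(1.3333) + (1.3333)·(1.3333)) / 5 = 31.3333/5 = 6.2667
  s[Y,Z] = ((-0.6667)·(2.5) + (0.3333)·(1.5) + (-4.6667)·(-1.5) + (2.3333)·(0.5) + (1.3333)·(-2.5) + (1.3333)·(-0.5)) / 5 = 3/5 = 0.6
  s[Z,Z] = ((2.5)·(2.5) + (1.5)·(1.5) + (-1.5)·(-1.5) + (0.5)·(0.5) + (-2.5)·(-2.5) + (-0.5)·(-0.5)) / 5 = 17.5/5 = 3.5
  Sample standard deviations s_i = √(s[i,i]):
  s(X) = √(1.6) = 1.2649
  s(Y) = √(6.2667) = 2.5033
  s(Z) = √(3.5) = 1.8708

Step 3 — r_{ij} = s_{ij} / (s_i · s_j):
  r[X,X] = 1 (diagonal).
  r[X,Y] = 1.4 / (1.2649 · 2.5033) = 1.4 / 3.1665 = 0.4421
  r[X,Z] = 0.6 / (1.2649 · 1.8708) = 0.6 / 2.3664 = 0.2535
  r[Y,Y] = 1 (diagonal).
  r[Y,Z] = 0.6 / (2.5033 · 1.8708) = 0.6 / 4.6833 = 0.1281
  r[Z,Z] = 1 (diagonal).

R is symmetric with unit diagonal. Assembling:

R = [[1, 0.4421, 0.2535],
 [0.4421, 1, 0.1281],
 [0.2535, 0.1281, 1]]
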